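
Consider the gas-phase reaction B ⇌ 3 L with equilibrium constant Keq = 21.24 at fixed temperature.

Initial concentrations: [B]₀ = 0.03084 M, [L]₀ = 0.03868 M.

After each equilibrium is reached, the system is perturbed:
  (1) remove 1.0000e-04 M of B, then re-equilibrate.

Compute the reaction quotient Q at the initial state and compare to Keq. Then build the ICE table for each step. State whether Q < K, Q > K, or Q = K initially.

Q₀ = 0.001876 vs Keq = 21.24 ⇒ Q<K, forward
Step 1:
                   B          L
  init       0.03084    0.03868
  Δ         -0.03073     0.0922
  eq      1.0556e-04     0.1309
  solve Keq expr → x = 0.03073; check Q = 21.24
Then remove 1.0000e-04 M of B.
Step 2:
                   B          L
  init    5.5598e-06     0.1309
  Δ       9.9281e-05 -2.9784e-04
  eq      1.0484e-04     0.1306
  solve Keq expr → x = -9.9281e-05; check Q = 21.24

Q₀ = 0.001876; Q < K (proceeds forward)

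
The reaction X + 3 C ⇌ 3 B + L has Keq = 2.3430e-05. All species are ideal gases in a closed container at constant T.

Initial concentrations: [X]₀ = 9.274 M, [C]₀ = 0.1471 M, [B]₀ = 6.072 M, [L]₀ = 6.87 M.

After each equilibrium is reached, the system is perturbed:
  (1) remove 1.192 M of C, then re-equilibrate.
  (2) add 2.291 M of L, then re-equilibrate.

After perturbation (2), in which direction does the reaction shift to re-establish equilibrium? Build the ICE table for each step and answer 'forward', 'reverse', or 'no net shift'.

Direction: reverse

Q₀ = 5.2101e+04 vs Keq = 2.3430e-05 ⇒ Q>K, reverse
Step 1:
                  X         C         B         L
  I           9.274    0.1471     6.072      6.87
  C           1.949     5.846    -5.846    -1.949
  E           11.22     5.993    0.2257     4.921
  solve Keq expr → x = -1.949; check Q = 2.3430e-05
Then remove 1.192 M of C.
Step 2:
                  X         C         B         L
  I           11.22     4.801    0.2257     4.921
  C         0.01434   0.04302  -0.04302  -0.01434
  E           11.24     4.844    0.1827     4.907
  solve Keq expr → x = -0.01434; check Q = 2.3430e-05
Then add 2.291 M of L.
Step 3:
                  X         C         B         L
  I           11.24     4.844    0.1827     7.198
  C         0.00704   0.02112  -0.02112  -0.00704
  E           11.24     4.866    0.1616     7.191
  solve Keq expr → x = -0.00704; check Q = 2.3430e-05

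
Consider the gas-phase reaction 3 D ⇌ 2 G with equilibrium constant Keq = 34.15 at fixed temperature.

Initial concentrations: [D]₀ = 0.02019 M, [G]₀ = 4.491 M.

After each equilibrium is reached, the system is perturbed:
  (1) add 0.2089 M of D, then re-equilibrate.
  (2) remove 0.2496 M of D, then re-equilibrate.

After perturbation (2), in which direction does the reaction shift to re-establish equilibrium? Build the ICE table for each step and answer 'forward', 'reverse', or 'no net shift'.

Q₀ = 2.4506e+06 vs Keq = 34.15 ⇒ Q>K, reverse
Step 1:
                    D           G
  Initial     0.02019       4.491
  Change       0.7549     -0.5033
  Equil        0.7751       3.988
  solve Keq expr → x = -0.2516; check Q = 34.15
Then add 0.2089 M of D.
Step 2:
                    D           G
  Initial       0.984       3.988
  Change      -0.1924      0.1282
  Equil        0.7916       4.116
  solve Keq expr → x = 0.06412; check Q = 34.15
Then remove 0.2496 M of D.
Step 3:
                    D           G
  Initial       0.542       4.116
  Change       0.2298     -0.1532
  Equil        0.7719       3.963
  solve Keq expr → x = -0.07661; check Q = 34.15

Direction: reverse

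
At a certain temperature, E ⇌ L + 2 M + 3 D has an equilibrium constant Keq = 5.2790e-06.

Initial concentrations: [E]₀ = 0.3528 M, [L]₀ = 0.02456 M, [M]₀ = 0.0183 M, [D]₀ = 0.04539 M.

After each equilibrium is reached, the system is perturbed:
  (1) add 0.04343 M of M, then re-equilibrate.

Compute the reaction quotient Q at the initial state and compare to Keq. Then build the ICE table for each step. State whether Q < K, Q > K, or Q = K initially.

Q₀ = 2.1801e-09; Q < K (proceeds forward)

Q₀ = 2.1801e-09 vs Keq = 5.2790e-06 ⇒ Q<K, forward
Step 1:
                  E         L         M         D
  Initial    0.3528   0.02456    0.0183   0.04539
  Change   -0.03548   0.03548   0.07097    0.1065
  Equil      0.3173   0.06004   0.08927    0.1518
  solve Keq expr → x = 0.03548; check Q = 5.2790e-06
Then add 0.04343 M of M.
Step 2:
                  E         L         M         D
  Initial    0.3173   0.06004    0.1327    0.1518
  Change   0.006819 -0.006819  -0.01364  -0.02046
  Equil      0.3241   0.05322    0.1191    0.1314
  solve Keq expr → x = -0.006819; check Q = 5.2790e-06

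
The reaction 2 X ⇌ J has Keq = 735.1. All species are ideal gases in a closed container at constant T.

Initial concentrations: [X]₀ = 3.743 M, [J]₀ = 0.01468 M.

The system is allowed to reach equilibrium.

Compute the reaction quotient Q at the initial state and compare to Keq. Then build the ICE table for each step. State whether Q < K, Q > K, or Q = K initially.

Q₀ = 0.001048; Q < K (proceeds forward)

Q₀ = 0.001048 vs Keq = 735.1 ⇒ Q<K, forward
Step 1:
                    X           J
  I             3.743     0.01468
  C            -3.693       1.846
  E           0.05032       1.861
  solve Keq expr → x = 1.846; check Q = 735.1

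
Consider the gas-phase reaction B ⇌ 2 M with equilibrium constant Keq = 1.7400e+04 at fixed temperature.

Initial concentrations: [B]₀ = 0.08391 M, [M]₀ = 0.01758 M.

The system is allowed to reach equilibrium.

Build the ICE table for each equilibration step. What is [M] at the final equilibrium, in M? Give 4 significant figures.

Q₀ = 0.003683 vs Keq = 1.7400e+04 ⇒ Q<K, forward
Step 1:
                    B           M
  Initial     0.08391     0.01758
  Change     -0.08391      0.1678
  Equil    1.9754e-06      0.1854
  solve Keq expr → x = 0.08391; check Q = 1.7400e+04

[M]_eq = 0.1854 M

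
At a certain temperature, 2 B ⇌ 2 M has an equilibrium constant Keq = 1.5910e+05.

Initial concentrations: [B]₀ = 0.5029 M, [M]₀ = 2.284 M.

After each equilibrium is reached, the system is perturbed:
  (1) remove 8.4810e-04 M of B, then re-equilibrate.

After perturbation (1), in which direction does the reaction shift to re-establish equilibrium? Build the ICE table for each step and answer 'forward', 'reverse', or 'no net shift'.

Direction: reverse

Q₀ = 20.63 vs Keq = 1.5910e+05 ⇒ Q<K, forward
Step 1:
                   B          M
  init        0.5029      2.284
  Δ          -0.4959     0.4959
  eq        0.006969       2.78
  solve Keq expr → x = 0.248; check Q = 1.5910e+05
Then remove 8.4810e-04 M of B.
Step 2:
                   B          M
  init      0.006121       2.78
  Δ       8.4598e-04 -8.4598e-04
  eq        0.006967      2.779
  solve Keq expr → x = -4.2299e-04; check Q = 1.5910e+05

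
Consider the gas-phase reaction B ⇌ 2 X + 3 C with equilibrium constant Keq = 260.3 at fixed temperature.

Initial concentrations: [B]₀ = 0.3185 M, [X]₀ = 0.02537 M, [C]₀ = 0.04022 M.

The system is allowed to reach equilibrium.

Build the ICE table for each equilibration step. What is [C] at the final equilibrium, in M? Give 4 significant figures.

Q₀ = 1.3148e-07 vs Keq = 260.3 ⇒ Q<K, forward
Step 1:
                    B           X           C
  I            0.3185     0.02537     0.04022
  C           -0.3169      0.6338      0.9506
  E          0.001624      0.6591      0.9908
  solve Keq expr → x = 0.3169; check Q = 260.3

[C]_eq = 0.9908 M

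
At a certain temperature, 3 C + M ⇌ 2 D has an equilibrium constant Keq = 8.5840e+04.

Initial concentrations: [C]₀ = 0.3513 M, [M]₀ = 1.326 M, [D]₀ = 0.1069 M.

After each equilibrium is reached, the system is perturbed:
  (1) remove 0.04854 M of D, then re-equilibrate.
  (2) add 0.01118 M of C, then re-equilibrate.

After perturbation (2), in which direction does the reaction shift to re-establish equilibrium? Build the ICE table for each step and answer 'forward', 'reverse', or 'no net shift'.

Direction: forward

Q₀ = 0.1988 vs Keq = 8.5840e+04 ⇒ Q<K, forward
Step 1:
                   C          M          D
  Initial     0.3513      1.326     0.1069
  Change     -0.3411    -0.1137     0.2274
  Equil      0.01024      1.212     0.3343
  solve Keq expr → x = 0.1137; check Q = 8.5840e+04
Then remove 0.04854 M of D.
Step 2:
                   C          M          D
  Initial    0.01024      1.212     0.2857
  Change   -0.001002 -3.3392e-04 6.6785e-04
  Equil     0.009238      1.212     0.2864
  solve Keq expr → x = 3.3392e-04; check Q = 8.5840e+04
Then add 0.01118 M of C.
Step 3:
                   C          M          D
  Initial    0.02042      1.212     0.2864
  Change    -0.01101  -0.003671   0.007342
  Equil     0.009405      1.208     0.2937
  solve Keq expr → x = 0.003671; check Q = 8.5840e+04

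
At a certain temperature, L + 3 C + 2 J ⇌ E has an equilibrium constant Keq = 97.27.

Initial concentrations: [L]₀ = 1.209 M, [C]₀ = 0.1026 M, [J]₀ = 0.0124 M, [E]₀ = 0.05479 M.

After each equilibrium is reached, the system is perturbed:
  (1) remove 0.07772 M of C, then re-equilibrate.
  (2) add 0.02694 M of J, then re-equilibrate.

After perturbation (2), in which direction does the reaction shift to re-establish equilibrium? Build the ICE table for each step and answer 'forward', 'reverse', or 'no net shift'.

Q₀ = 2.7289e+05 vs Keq = 97.27 ⇒ Q>K, reverse
Step 1:
                    L           C           J           E
  Initial       1.209      0.1026      0.0124     0.05479
  Change      0.04166       0.125     0.08331    -0.04166
  Equil         1.251      0.2276     0.09571     0.01313
  solve Keq expr → x = -0.04166; check Q = 97.27
Then remove 0.07772 M of C.
Step 2:
                    L           C           J           E
  Initial       1.251      0.1498     0.09571     0.01313
  Change     0.006264     0.01879     0.01253   -0.006264
  Equil         1.257      0.1686      0.1082     0.00687
  solve Keq expr → x = -0.006264; check Q = 97.27
Then add 0.02694 M of J.
Step 3:
                    L           C           J           E
  Initial       1.257      0.1686      0.1352     0.00687
  Change    -0.002094   -0.006281   -0.004188    0.002094
  Equil         1.255      0.1624       0.131    0.008964
  solve Keq expr → x = 0.002094; check Q = 97.27

Direction: forward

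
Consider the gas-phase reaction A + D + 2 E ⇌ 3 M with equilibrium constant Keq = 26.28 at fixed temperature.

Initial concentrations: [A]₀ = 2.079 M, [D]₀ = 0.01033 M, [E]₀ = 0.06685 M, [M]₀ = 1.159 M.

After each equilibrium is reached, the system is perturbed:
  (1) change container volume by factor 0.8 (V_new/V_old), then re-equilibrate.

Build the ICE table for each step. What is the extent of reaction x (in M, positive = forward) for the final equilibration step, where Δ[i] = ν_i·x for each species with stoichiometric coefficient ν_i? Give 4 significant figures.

Q₀ = 1.6222e+04 vs Keq = 26.28 ⇒ Q>K, reverse
Step 1:
                  A         D         E         M
  init        2.079   0.01033   0.06685     1.159
  Δ            0.11      0.11      0.22     -0.33
  eq          2.189    0.1203    0.2869     0.829
  solve Keq expr → x = -0.11; check Q = 26.28
Then change container volume by factor 0.8 (V_new/V_old).
Step 2:
                  A         D         E         M
  init        2.736    0.1504    0.3586     1.036
  Δ       -0.008203 -0.008203  -0.01641   0.02461
  eq          2.728    0.1422    0.3422     1.061
  solve Keq expr → x = 0.008203; check Q = 26.28

x = 0.008203 M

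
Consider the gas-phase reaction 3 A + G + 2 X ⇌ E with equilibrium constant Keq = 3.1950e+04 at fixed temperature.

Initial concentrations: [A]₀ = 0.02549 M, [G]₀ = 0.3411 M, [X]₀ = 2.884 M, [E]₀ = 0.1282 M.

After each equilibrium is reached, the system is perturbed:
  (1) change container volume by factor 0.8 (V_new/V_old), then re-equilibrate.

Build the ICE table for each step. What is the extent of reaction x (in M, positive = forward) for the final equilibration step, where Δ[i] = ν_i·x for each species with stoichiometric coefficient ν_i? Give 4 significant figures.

Q₀ = 2728 vs Keq = 3.1950e+04 ⇒ Q<K, forward
Step 1:
                   A          G          X          E
  init       0.02549     0.3411      2.884     0.1282
  Δ         -0.01405  -0.004684  -0.009369   0.004684
  eq         0.01144     0.3364      2.875     0.1329
  solve Keq expr → x = 0.004684; check Q = 3.1950e+04
Then change container volume by factor 0.8 (V_new/V_old).
Step 2:
                   A          G          X          E
  init        0.0143     0.4205      3.593     0.1661
  Δ        -0.004394  -0.001465   -0.00293   0.001465
  eq        0.009902     0.4191       3.59     0.1676
  solve Keq expr → x = 0.001465; check Q = 3.1950e+04

x = 0.001465 M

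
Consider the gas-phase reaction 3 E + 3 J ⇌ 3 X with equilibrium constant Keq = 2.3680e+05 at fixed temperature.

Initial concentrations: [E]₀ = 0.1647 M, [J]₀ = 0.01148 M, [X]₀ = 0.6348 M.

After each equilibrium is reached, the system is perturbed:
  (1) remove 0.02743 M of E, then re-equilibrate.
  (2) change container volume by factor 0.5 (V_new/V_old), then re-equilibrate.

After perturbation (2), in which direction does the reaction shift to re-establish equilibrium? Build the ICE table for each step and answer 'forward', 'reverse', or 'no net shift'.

Direction: forward

Q₀ = 3.7845e+07 vs Keq = 2.3680e+05 ⇒ Q>K, reverse
Step 1:
                  E         J         X
  I          0.1647   0.01148    0.6348
  C         0.03656   0.03656  -0.03656
  E          0.2013   0.04804    0.5982
  solve Keq expr → x = -0.01219; check Q = 2.3680e+05
Then remove 0.02743 M of E.
Step 2:
                  E         J         X
  I          0.1738   0.04804    0.5982
  C        0.005413  0.005413 -0.005413
  E          0.1792   0.05346    0.5928
  solve Keq expr → x = -0.001804; check Q = 2.3680e+05
Then change container volume by factor 0.5 (V_new/V_old).
Step 3:
                  E         J         X
  I          0.3585    0.1069     1.186
  C        -0.04377  -0.04377   0.04377
  E          0.3147   0.06314     1.229
  solve Keq expr → x = 0.01459; check Q = 2.3680e+05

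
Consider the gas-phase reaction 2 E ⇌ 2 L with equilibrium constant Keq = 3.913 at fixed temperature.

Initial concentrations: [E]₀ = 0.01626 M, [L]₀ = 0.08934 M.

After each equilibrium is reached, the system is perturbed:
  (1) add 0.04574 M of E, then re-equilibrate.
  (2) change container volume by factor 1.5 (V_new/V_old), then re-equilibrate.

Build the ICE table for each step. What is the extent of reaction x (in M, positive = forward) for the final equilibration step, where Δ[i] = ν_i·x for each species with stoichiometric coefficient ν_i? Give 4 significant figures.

Q₀ = 30.19 vs Keq = 3.913 ⇒ Q>K, reverse
Step 1:
                  E         L
  I         0.01626   0.08934
  C          0.0192   -0.0192
  E         0.03546   0.07014
  solve Keq expr → x = -0.009599; check Q = 3.913
Then add 0.04574 M of E.
Step 2:
                  E         L
  I          0.0812   0.07014
  C        -0.03038   0.03038
  E         0.05082    0.1005
  solve Keq expr → x = 0.01519; check Q = 3.913
Then change container volume by factor 1.5 (V_new/V_old).
Step 3:
                  E         L
  I         0.03388   0.06702
  C               0         0
  E         0.03388   0.06702
  solve Keq expr → x = 0; check Q = 3.913

x = 0 M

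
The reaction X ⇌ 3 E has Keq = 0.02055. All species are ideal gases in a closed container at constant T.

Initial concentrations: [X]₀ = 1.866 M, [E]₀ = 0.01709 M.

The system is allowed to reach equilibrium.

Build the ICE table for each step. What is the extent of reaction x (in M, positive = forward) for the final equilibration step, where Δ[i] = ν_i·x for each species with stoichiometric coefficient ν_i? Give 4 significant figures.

Q₀ = 2.6749e-06 vs Keq = 0.02055 ⇒ Q<K, forward
Step 1:
                  X         E
  I           1.866   0.01709
  C         -0.1046    0.3137
  E           1.761    0.3308
  solve Keq expr → x = 0.1046; check Q = 0.02055

x = 0.1046 M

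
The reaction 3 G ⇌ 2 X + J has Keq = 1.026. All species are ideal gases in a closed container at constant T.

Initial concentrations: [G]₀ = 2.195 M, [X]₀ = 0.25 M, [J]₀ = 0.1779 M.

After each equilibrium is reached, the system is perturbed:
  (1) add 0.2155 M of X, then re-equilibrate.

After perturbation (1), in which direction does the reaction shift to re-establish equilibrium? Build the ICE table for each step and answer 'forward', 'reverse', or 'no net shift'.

Q₀ = 0.001051 vs Keq = 1.026 ⇒ Q<K, forward
Step 1:
                  G         X         J
  I           2.195      0.25    0.1779
  C          -1.293     0.862     0.431
  E           0.902     1.112    0.6089
  solve Keq expr → x = 0.431; check Q = 1.026
Then add 0.2155 M of X.
Step 2:
                  G         X         J
  I           0.902     1.328    0.6089
  C         0.07414  -0.04942  -0.02471
  E          0.9761     1.278    0.5842
  solve Keq expr → x = -0.02471; check Q = 1.026

Direction: reverse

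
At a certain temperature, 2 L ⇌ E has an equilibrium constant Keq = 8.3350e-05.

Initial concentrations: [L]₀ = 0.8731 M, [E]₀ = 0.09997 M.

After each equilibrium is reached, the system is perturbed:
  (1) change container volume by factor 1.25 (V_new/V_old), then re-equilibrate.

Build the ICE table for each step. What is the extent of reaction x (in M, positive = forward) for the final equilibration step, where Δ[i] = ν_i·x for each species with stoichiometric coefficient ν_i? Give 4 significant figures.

x = -1.5345e-05 M

Q₀ = 0.1311 vs Keq = 8.3350e-05 ⇒ Q>K, reverse
Step 1:
                    L           E
  init         0.8731     0.09997
  Δ            0.1997    -0.09987
  eq            1.073  9.5936e-05
  solve Keq expr → x = -0.09987; check Q = 8.3350e-05
Then change container volume by factor 1.25 (V_new/V_old).
Step 2:
                    L           E
  init         0.8583  7.6749e-05
  Δ        3.0691e-05 -1.5345e-05
  eq           0.8583  6.1404e-05
  solve Keq expr → x = -1.5345e-05; check Q = 8.3350e-05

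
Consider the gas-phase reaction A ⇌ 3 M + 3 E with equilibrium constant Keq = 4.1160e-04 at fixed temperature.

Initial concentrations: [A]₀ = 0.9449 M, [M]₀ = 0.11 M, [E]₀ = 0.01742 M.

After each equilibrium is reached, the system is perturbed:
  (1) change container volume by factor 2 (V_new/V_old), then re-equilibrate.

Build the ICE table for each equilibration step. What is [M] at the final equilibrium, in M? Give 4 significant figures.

Q₀ = 7.4462e-09 vs Keq = 4.1160e-04 ⇒ Q<K, forward
Step 1:
                  A         M         E
  I          0.9449      0.11   0.01742
  C        -0.06902    0.2071    0.2071
  E          0.8759    0.3171    0.2245
  solve Keq expr → x = 0.06902; check Q = 4.1160e-04
Then change container volume by factor 2 (V_new/V_old).
Step 2:
                  A         M         E
  I          0.4379    0.1585    0.1122
  C        -0.03343    0.1003    0.1003
  E          0.4045    0.2588    0.2125
  solve Keq expr → x = 0.03343; check Q = 4.1160e-04

[M]_eq = 0.2588 M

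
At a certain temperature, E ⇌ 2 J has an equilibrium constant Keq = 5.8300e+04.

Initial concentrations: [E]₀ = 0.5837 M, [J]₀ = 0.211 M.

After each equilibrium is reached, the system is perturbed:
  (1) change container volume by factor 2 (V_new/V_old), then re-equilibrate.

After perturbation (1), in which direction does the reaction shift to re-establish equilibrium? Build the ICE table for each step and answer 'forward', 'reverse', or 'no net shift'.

Direction: forward

Q₀ = 0.07627 vs Keq = 5.8300e+04 ⇒ Q<K, forward
Step 1:
                  E         J
  I          0.5837     0.211
  C         -0.5837     1.167
  E       3.2587e-05     1.378
  solve Keq expr → x = 0.5837; check Q = 5.8300e+04
Then change container volume by factor 2 (V_new/V_old).
Step 2:
                  E         J
  I       1.6293e-05    0.6892
  C       -8.1463e-06 1.6293e-05
  E       8.1471e-06    0.6892
  solve Keq expr → x = 8.1463e-06; check Q = 5.8300e+04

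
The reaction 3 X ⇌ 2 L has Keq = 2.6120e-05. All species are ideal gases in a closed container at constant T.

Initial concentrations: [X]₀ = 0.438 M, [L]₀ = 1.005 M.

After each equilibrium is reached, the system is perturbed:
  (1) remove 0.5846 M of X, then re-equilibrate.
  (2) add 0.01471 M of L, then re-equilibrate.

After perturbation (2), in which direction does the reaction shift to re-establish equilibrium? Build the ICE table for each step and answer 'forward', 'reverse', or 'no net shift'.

Q₀ = 12.02 vs Keq = 2.6120e-05 ⇒ Q>K, reverse
Step 1:
                    X           L
  I             0.438       1.005
  C             1.487     -0.9913
  E             1.925     0.01365
  solve Keq expr → x = -0.4957; check Q = 2.6120e-05
Then remove 0.5846 M of X.
Step 2:
                    X           L
  I              1.34     0.01365
  C          0.008465   -0.005644
  E             1.349    0.008007
  solve Keq expr → x = -0.002822; check Q = 2.6120e-05
Then add 0.01471 M of L.
Step 3:
                    X           L
  I             1.349     0.02272
  C           0.02177    -0.01452
  E             1.371    0.008201
  solve Keq expr → x = -0.007258; check Q = 2.6120e-05

Direction: reverse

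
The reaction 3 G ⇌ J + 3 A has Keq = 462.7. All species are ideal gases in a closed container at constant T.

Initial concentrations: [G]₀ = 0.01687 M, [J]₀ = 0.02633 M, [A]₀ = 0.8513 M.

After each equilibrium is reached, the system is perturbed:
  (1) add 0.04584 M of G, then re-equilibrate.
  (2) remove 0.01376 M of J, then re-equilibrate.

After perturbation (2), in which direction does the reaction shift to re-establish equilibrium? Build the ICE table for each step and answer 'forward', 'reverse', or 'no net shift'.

Q₀ = 3383 vs Keq = 462.7 ⇒ Q>K, reverse
Step 1:
                    G           J           A
  init        0.01687     0.02633      0.8513
  Δ           0.01342   -0.004473    -0.01342
  eq          0.03029     0.02186      0.8379
  solve Keq expr → x = -0.004473; check Q = 462.7
Then add 0.04584 M of G.
Step 2:
                    G           J           A
  init        0.07613     0.02186      0.8379
  Δ          -0.03908     0.01303     0.03908
  eq          0.03705     0.03488       0.877
  solve Keq expr → x = 0.01303; check Q = 462.7
Then remove 0.01376 M of J.
Step 3:
                    G           J           A
  init        0.03705     0.02112       0.877
  Δ         -0.004763    0.001588    0.004763
  eq          0.03228     0.02271      0.8817
  solve Keq expr → x = 0.001588; check Q = 462.7

Direction: forward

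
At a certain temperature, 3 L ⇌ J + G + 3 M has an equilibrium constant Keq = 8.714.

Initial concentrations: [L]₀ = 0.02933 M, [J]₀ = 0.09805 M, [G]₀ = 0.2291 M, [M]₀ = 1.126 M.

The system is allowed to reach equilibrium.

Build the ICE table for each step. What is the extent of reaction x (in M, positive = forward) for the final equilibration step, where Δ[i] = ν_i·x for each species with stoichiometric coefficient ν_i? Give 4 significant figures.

x = -0.03017 M

Q₀ = 1271 vs Keq = 8.714 ⇒ Q>K, reverse
Step 1:
                    L           J           G           M
  init        0.02933     0.09805      0.2291       1.126
  Δ            0.0905    -0.03017    -0.03017     -0.0905
  eq           0.1198     0.06788      0.1989       1.035
  solve Keq expr → x = -0.03017; check Q = 8.714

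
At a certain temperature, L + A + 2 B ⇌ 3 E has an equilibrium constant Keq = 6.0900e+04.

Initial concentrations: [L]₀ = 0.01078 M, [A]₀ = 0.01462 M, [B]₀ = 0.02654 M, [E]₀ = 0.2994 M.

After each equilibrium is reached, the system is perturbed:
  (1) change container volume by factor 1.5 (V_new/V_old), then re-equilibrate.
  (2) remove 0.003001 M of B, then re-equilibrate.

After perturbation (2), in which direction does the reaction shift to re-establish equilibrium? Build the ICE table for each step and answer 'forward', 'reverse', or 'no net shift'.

Q₀ = 2.4176e+05 vs Keq = 6.0900e+04 ⇒ Q>K, reverse
Step 1:
                    L           A           B           E
  Initial     0.01078     0.01462     0.02654      0.2994
  Change      0.00465     0.00465      0.0093    -0.01395
  Equil       0.01543     0.01927     0.03584      0.2855
  solve Keq expr → x = -0.00465; check Q = 6.0900e+04
Then change container volume by factor 1.5 (V_new/V_old).
Step 2:
                    L           A           B           E
  Initial     0.01029     0.01285     0.02389      0.1903
  Change     0.001081    0.001081    0.002162   -0.003242
  Equil       0.01137     0.01393     0.02605      0.1871
  solve Keq expr → x = -0.001081; check Q = 6.0900e+04
Then remove 0.003001 M of B.
Step 3:
                    L           A           B           E
  Initial     0.01137     0.01393     0.02305      0.1871
  Change   6.5650e-04  6.5650e-04    0.001313    -0.00197
  Equil       0.01202     0.01458     0.02437      0.1851
  solve Keq expr → x = -6.5650e-04; check Q = 6.0900e+04

Direction: reverse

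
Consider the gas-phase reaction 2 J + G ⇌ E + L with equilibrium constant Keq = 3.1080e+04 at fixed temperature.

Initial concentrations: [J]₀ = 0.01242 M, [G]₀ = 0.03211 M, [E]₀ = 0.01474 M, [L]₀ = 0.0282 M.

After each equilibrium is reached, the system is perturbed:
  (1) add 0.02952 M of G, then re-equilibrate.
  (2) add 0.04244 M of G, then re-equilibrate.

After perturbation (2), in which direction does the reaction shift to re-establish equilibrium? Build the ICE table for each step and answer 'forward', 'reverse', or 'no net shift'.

Q₀ = 83.92 vs Keq = 3.1080e+04 ⇒ Q<K, forward
Step 1:
                  J         G         E         L
  I         0.01242   0.03211   0.01474    0.0282
  C         -0.0115 -0.005749  0.005749  0.005749
  E       9.2142e-04   0.02636   0.02049   0.03395
  solve Keq expr → x = 0.005749; check Q = 3.1080e+04
Then add 0.02952 M of G.
Step 2:
                  J         G         E         L
  I       9.2142e-04   0.05588   0.02049   0.03395
  C       -2.8424e-04 -1.4212e-04 1.4212e-04 1.4212e-04
  E       6.3719e-04   0.05574   0.02063   0.03409
  solve Keq expr → x = 1.4212e-04; check Q = 3.1080e+04
Then add 0.04244 M of G.
Step 3:
                  J         G         E         L
  I       6.3719e-04   0.09818   0.02063   0.03409
  C       -1.5544e-04 -7.7720e-05 7.7720e-05 7.7720e-05
  E       4.8175e-04    0.0981   0.02071   0.03417
  solve Keq expr → x = 7.7720e-05; check Q = 3.1080e+04

Direction: forward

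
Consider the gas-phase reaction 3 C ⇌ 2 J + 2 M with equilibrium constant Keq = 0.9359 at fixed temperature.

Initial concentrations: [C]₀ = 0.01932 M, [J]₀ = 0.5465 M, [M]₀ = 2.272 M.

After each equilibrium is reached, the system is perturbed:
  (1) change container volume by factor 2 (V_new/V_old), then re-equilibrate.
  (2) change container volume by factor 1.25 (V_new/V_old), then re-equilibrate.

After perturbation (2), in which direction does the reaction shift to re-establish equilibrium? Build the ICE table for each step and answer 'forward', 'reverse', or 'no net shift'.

Direction: forward

Q₀ = 2.1378e+05 vs Keq = 0.9359 ⇒ Q>K, reverse
Step 1:
                  C         J         M
  I         0.01932    0.5465     2.272
  C          0.5206   -0.3471   -0.3471
  E            0.54    0.1994     1.925
  solve Keq expr → x = -0.1735; check Q = 0.9359
Then change container volume by factor 2 (V_new/V_old).
Step 2:
                  C         J         M
  I            0.27    0.0997    0.9625
  C        -0.02732   0.01821   0.01821
  E          0.2427    0.1179    0.9807
  solve Keq expr → x = 0.009107; check Q = 0.9359
Then change container volume by factor 1.25 (V_new/V_old).
Step 3:
                  C         J         M
  I          0.1941   0.09433    0.7845
  C       -0.007145  0.004764  0.004764
  E           0.187    0.0991    0.7893
  solve Keq expr → x = 0.002382; check Q = 0.9359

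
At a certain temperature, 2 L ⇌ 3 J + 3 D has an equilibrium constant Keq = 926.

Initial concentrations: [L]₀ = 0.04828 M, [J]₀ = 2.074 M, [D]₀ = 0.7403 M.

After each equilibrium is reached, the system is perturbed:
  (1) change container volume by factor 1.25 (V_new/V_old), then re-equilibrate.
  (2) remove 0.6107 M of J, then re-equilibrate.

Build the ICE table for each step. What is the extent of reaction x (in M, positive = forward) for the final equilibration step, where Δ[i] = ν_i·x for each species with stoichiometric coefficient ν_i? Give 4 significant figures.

x = 0.007418 M

Q₀ = 1553 vs Keq = 926 ⇒ Q>K, reverse
Step 1:
                  L         J         D
  Initial   0.04828     2.074    0.7403
  Change    0.01135  -0.01703  -0.01703
  Equil     0.05963     2.057    0.7233
  solve Keq expr → x = -0.005677; check Q = 926
Then change container volume by factor 1.25 (V_new/V_old).
Step 2:
                  L         J         D
  Initial   0.04771     1.646    0.5786
  Change   -0.01475   0.02213   0.02213
  Equil     0.03295     1.668    0.6007
  solve Keq expr → x = 0.007376; check Q = 926
Then remove 0.6107 M of J.
Step 3:
                  L         J         D
  Initial   0.03295     1.057    0.6007
  Change   -0.01484   0.02225   0.02225
  Equil     0.01812     1.079     0.623
  solve Keq expr → x = 0.007418; check Q = 926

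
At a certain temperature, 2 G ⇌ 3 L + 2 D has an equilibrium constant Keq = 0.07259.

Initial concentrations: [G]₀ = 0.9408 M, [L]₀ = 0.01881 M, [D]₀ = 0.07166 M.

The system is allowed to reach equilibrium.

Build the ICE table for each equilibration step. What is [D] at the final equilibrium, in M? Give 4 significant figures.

Q₀ = 3.8612e-08 vs Keq = 0.07259 ⇒ Q<K, forward
Step 1:
                  G         L         D
  I          0.9408   0.01881   0.07166
  C         -0.3427     0.514    0.3427
  E          0.5981    0.5328    0.4143
  solve Keq expr → x = 0.1713; check Q = 0.07259

[D]_eq = 0.4143 M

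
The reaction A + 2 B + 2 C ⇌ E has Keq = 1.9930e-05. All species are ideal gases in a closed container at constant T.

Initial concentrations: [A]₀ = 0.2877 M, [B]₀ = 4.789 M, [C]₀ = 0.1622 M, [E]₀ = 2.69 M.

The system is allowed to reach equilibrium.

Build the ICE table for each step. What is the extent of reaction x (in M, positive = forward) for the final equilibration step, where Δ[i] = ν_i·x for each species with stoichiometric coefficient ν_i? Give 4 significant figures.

Q₀ = 15.5 vs Keq = 1.9930e-05 ⇒ Q>K, reverse
Step 1:
                  A         B         C         E
  I          0.2877     4.789    0.1622      2.69
  C           2.539     5.079     5.079    -2.539
  E           2.827     9.868     5.241    0.1507
  solve Keq expr → x = -2.539; check Q = 1.9930e-05

x = -2.539 M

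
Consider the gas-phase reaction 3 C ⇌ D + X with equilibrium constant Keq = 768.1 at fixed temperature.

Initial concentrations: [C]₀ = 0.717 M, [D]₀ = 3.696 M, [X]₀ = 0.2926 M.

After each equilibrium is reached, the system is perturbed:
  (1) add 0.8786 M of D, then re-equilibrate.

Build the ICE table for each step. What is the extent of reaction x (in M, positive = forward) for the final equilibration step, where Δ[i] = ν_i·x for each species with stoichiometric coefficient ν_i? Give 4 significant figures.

Q₀ = 2.934 vs Keq = 768.1 ⇒ Q<K, forward
Step 1:
                  C         D         X
  Initial     0.717     3.696    0.2926
  Change    -0.5819     0.194     0.194
  Equil      0.1351      3.89    0.4866
  solve Keq expr → x = 0.194; check Q = 768.1
Then add 0.8786 M of D.
Step 2:
                  C         D         X
  Initial    0.1351     4.769    0.4866
  Change   0.009154 -0.003051 -0.003051
  Equil      0.1442     4.766    0.4835
  solve Keq expr → x = -0.003051; check Q = 768.1

x = -0.003051 M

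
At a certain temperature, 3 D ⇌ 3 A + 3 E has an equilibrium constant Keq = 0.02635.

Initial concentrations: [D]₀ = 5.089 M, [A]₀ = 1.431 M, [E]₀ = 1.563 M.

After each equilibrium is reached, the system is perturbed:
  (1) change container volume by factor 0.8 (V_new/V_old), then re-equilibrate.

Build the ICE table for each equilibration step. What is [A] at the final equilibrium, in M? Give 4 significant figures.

[A]_eq = 1.343 M

Q₀ = 0.0849 vs Keq = 0.02635 ⇒ Q>K, reverse
Step 1:
                  D         A         E
  Initial     5.089     1.431     1.563
  Change     0.2364   -0.2364   -0.2364
  Equil       5.325     1.195     1.327
  solve Keq expr → x = -0.07881; check Q = 0.02635
Then change container volume by factor 0.8 (V_new/V_old).
Step 2:
                  D         A         E
  Initial     6.657     1.493     1.658
  Change     0.1501   -0.1501   -0.1501
  Equil       6.807     1.343     1.508
  solve Keq expr → x = -0.05004; check Q = 0.02635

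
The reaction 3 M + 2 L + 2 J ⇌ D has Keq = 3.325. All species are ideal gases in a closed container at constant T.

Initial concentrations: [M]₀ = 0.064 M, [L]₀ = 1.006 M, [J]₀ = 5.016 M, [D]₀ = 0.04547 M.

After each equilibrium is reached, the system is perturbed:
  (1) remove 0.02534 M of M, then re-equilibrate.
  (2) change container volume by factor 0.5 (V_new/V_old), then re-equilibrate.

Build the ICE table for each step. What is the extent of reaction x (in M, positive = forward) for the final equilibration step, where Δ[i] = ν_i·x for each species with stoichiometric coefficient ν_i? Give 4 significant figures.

x = 0.03416 M

Q₀ = 6.812 vs Keq = 3.325 ⇒ Q>K, reverse
Step 1:
                   M          L          J          D
  Initial      0.064      1.006      5.016    0.04547
  Change     0.01386    0.00924    0.00924   -0.00462
  Equil      0.07786      1.015      5.025    0.04085
  solve Keq expr → x = -0.00462; check Q = 3.325
Then remove 0.02534 M of M.
Step 2:
                   M          L          J          D
  Initial    0.05252      1.015      5.025    0.04085
  Change     0.02007    0.01338    0.01338  -0.006689
  Equil      0.07259      1.029      5.039    0.03416
  solve Keq expr → x = -0.006689; check Q = 3.325
Then change container volume by factor 0.5 (V_new/V_old).
Step 3:
                   M          L          J          D
  Initial     0.1452      2.057      10.08    0.06832
  Change     -0.1025   -0.06833   -0.06833    0.03416
  Equil      0.04269      1.989      10.01     0.1025
  solve Keq expr → x = 0.03416; check Q = 3.325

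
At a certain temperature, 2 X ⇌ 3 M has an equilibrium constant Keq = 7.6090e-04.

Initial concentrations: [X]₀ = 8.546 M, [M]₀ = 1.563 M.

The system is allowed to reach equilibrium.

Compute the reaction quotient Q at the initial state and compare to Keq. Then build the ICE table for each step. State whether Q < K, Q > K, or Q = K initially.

Q₀ = 0.05228 vs Keq = 7.6090e-04 ⇒ Q>K, reverse
Step 1:
                  X         M
  Initial     8.546     1.563
  Change     0.7725    -1.159
  Equil       9.318    0.4043
  solve Keq expr → x = -0.3862; check Q = 7.6090e-04

Q₀ = 0.05228; Q > K (proceeds reverse)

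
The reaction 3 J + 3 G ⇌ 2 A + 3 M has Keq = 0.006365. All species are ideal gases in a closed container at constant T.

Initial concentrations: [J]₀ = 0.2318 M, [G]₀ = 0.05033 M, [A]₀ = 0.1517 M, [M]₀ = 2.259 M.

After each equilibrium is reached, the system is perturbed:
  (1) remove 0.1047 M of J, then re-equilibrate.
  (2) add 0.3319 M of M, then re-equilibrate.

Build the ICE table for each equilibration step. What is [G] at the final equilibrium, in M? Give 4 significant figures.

Q₀ = 1.6707e+05 vs Keq = 0.006365 ⇒ Q>K, reverse
Step 1:
                  J         G         A         M
  Initial    0.2318   0.05033    0.1517     2.259
  Change     0.2257    0.2257   -0.1505   -0.2257
  Equil      0.4575     0.276  0.001235     2.033
  solve Keq expr → x = -0.07523; check Q = 0.006365
Then remove 0.1047 M of J.
Step 2:
                  J         G         A         M
  Initial    0.3528     0.276  0.001235     2.033
  Change  5.9021e-04 5.9021e-04 -3.9347e-04 -5.9021e-04
  Equil      0.3534    0.2766 8.4136e-04     2.033
  solve Keq expr → x = -1.9674e-04; check Q = 0.006365
Then add 0.3319 M of M.
Step 3:
                  J         G         A         M
  Initial    0.3534    0.2766 8.4136e-04     2.365
  Change  2.5353e-04 2.5353e-04 -1.6902e-04 -2.5353e-04
  Equil      0.3536    0.2769 6.7234e-04     2.364
  solve Keq expr → x = -8.4510e-05; check Q = 0.006365

[G]_eq = 0.2769 M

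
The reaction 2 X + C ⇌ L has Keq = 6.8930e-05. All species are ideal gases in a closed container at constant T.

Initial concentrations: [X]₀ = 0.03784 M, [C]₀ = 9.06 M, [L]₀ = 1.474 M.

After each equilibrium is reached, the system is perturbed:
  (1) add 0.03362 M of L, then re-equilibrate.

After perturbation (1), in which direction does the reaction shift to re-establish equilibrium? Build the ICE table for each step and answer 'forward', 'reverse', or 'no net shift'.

Direction: reverse

Q₀ = 113.6 vs Keq = 6.8930e-05 ⇒ Q>K, reverse
Step 1:
                    X           C           L
  Initial     0.03784        9.06       1.474
  Change        2.935       1.468      -1.468
  Equil         2.973       10.53    0.006414
  solve Keq expr → x = -1.468; check Q = 6.8930e-05
Then add 0.03362 M of L.
Step 2:
                    X           C           L
  Initial       2.973       10.53     0.04003
  Change      0.06662     0.03331    -0.03331
  Equil          3.04       10.56    0.006726
  solve Keq expr → x = -0.03331; check Q = 6.8930e-05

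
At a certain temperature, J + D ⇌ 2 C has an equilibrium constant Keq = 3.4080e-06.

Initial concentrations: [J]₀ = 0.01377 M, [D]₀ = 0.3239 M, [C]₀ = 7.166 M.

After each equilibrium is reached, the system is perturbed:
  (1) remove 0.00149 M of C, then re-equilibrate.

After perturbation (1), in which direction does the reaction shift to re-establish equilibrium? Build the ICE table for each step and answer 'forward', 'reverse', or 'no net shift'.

Q₀ = 1.1514e+04 vs Keq = 3.4080e-06 ⇒ Q>K, reverse
Step 1:
                   J          D          C
  I          0.01377     0.3239      7.166
  C             3.58       3.58     -7.159
  E            3.593      3.903   0.006914
  solve Keq expr → x = -3.58; check Q = 3.4080e-06
Then remove 0.00149 M of C.
Step 2:
                   J          D          C
  I            3.593      3.903   0.005424
  C       -7.4431e-04 -7.4431e-04   0.001489
  E            3.593      3.903   0.006912
  solve Keq expr → x = 7.4431e-04; check Q = 3.4080e-06

Direction: forward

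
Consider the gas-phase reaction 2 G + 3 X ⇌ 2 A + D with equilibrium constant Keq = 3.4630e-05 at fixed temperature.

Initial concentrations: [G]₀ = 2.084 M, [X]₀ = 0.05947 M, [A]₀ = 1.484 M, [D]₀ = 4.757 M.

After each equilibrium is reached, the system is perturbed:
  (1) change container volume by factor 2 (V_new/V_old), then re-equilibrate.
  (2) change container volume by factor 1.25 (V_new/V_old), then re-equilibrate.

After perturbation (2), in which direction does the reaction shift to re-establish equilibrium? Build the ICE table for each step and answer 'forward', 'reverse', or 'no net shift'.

Direction: reverse

Q₀ = 1.1469e+04 vs Keq = 3.4630e-05 ⇒ Q>K, reverse
Step 1:
                   G          X          A          D
  I            2.084    0.05947      1.484      4.757
  C            1.449      2.174     -1.449    -0.7247
  E            3.533      2.234    0.03457      4.032
  solve Keq expr → x = -0.7247; check Q = 3.4630e-05
Then change container volume by factor 2 (V_new/V_old).
Step 2:
                   G          X          A          D
  I            1.767      1.117    0.01728      2.016
  C         0.008443    0.01266  -0.008443  -0.004222
  E            1.775      1.129    0.00884      2.012
  solve Keq expr → x = -0.004222; check Q = 3.4630e-05
Then change container volume by factor 1.25 (V_new/V_old).
Step 3:
                   G          X          A          D
  I             1.42     0.9036   0.007072       1.61
  C         0.001388   0.002082  -0.001388 -6.9406e-04
  E            1.422     0.9057   0.005684      1.609
  solve Keq expr → x = -6.9406e-04; check Q = 3.4630e-05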